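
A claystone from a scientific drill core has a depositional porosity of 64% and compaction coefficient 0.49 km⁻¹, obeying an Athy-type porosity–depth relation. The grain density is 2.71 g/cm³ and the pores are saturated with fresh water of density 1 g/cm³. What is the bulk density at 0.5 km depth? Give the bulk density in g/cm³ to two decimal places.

1.85 g/cm³

Porosity at depth: φ = 0.64·exp(−0.49×0.5) = 0.64×0.7827 = 0.5009
Bulk density: ρ_b = (1−φ)ρ_g + φ·ρ_f = 0.4991×2.71 + 0.5009×1
       = 1.352 + 0.501 = 1.853 g/cm³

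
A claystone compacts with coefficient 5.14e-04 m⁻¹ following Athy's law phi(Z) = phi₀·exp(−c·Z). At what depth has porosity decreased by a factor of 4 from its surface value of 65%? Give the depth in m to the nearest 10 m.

Working in km (1 km = 1000 m; c in km⁻¹ = c in m⁻¹ × 1000):
phi/phi₀ = 1/4 ⇒ exp(−c·Z) = 1/4 ⇒ Z = ln(4) / c
Z = 1.3863 / 0.514 = 2.697 km

2700 m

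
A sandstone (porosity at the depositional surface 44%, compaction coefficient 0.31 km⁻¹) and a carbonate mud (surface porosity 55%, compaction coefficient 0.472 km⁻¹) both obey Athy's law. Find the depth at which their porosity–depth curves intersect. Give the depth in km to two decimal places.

1.38 km

Set phi₀ₐ e^(−cₐZ) = phi₀ᵦ e^(−cᵦZ) ⇒ ln(phi₀ₐ/phi₀ᵦ) = (cₐ − cᵦ)·Z
Z = ln(0.44/0.55) / (0.31 − 0.472) = -0.2231 / -0.162 = 1.377 km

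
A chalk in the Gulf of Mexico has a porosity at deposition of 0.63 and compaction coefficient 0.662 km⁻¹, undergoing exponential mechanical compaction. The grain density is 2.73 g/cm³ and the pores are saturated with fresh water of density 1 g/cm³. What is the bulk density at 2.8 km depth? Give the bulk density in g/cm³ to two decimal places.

Porosity at depth: n = 0.63·exp(−0.662×2.8) = 0.63×0.1567 = 0.0987
Bulk density: ρ_b = (1−n)ρ_g + n·ρ_f = 0.9013×2.73 + 0.0987×1
       = 2.461 + 0.099 = 2.559 g/cm³

2.56 g/cm³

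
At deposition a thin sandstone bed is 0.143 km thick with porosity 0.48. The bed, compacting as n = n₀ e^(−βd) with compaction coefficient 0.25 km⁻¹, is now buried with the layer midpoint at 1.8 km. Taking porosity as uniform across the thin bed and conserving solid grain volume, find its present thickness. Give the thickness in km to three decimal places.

Porosity at 1.8 km: n = 0.48·exp(−0.25×1.8) = 0.3061
Solid-volume conservation: h(1−n) = h₀(1−n₀) ⇒ h = h₀·(1−n₀)/(1−n)
h = 0.143 × (1 − 0.48)/(1 − 0.3061) = 0.143 × 0.7493 = 0.1072 km

0.107 km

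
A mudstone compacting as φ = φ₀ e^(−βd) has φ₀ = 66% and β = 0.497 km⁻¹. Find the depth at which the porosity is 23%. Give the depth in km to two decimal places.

Invert Athy's law: d = ln(φ₀/φ) / β
d = ln(0.66/0.23) / 0.497 = ln(2.87) / 0.497 = 1.0542 / 0.497 = 2.121 km

2.12 km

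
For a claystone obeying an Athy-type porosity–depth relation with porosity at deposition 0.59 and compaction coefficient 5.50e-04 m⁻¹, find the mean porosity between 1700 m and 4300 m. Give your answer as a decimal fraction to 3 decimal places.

0.123

Working in km (1 km = 1000 m; k in km⁻¹ = k in m⁻¹ × 1000):
⟨φ⟩ = (1/(z₂−z₁)) ∫ φ₀ e^(−kz) dz = φ₀·(e^(−k·z₁) − e^(−k·z₂)) / (k·(z₂−z₁))
e^(−0.55×1.7) = 0.3926; e^(−0.55×4.3) = 0.0939
⟨φ⟩ = 0.59 × (0.3926 − 0.0939) / (0.55 × 2.6) = 0.59 × 0.2088 = 0.1232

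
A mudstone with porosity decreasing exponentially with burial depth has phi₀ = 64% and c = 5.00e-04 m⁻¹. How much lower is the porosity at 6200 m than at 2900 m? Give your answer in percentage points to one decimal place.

12.1 percentage points

Working in km (1 km = 1000 m; c in km⁻¹ = c in m⁻¹ × 1000):
phi(2.9) = 0.64·e^(−0.5×2.9) = 0.1501
phi(6.2) = 0.64·e^(−0.5×6.2) = 0.0288
Δphi = 0.1501 − 0.0288 = 0.1213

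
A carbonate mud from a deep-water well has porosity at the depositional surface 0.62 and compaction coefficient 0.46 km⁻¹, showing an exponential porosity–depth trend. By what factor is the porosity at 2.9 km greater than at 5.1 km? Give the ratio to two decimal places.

2.75

phi(d₁)/phi(d₂) = e^(−c·d₁)/e^(−c·d₂) = e^{c(d₂−d₁)}
= exp(0.46 × 2.2) = exp(1.012) = 2.7511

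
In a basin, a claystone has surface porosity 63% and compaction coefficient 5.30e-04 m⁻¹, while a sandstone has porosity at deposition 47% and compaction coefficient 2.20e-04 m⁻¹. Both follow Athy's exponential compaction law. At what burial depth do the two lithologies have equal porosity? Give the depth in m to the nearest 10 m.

Working in km (1 km = 1000 m; k in km⁻¹ = k in m⁻¹ × 1000):
Set phi₀ₐ e^(−kₐz) = phi₀ᵦ e^(−kᵦz) ⇒ ln(phi₀ₐ/phi₀ᵦ) = (kₐ − kᵦ)·z
z = ln(0.63/0.47) / (0.53 − 0.22) = 0.2930 / 0.31 = 0.945 km

950 m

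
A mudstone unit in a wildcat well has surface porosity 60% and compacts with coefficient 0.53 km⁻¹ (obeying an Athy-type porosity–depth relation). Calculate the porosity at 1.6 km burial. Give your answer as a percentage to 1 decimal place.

25.7%

n = n₀·exp(−k·d) = 0.6 × exp(−0.53 × 1.6) = 0.6 × exp(−0.848)
  = 0.6 × 0.4283 = 0.2570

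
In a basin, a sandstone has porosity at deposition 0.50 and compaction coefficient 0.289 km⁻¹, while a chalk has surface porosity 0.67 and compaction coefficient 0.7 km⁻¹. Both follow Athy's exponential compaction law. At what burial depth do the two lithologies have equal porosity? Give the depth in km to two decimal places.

0.71 km

Set n₀ₐ e^(−kₐZ) = n₀ᵦ e^(−kᵦZ) ⇒ ln(n₀ₐ/n₀ᵦ) = (kₐ − kᵦ)·Z
Z = ln(0.5/0.67) / (0.289 − 0.7) = -0.2927 / -0.411 = 0.712 km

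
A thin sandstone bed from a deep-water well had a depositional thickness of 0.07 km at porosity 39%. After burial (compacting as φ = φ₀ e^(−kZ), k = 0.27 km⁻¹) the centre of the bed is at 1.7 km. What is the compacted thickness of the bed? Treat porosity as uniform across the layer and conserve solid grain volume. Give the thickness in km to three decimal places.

Porosity at 1.7 km: φ = 0.39·exp(−0.27×1.7) = 0.2464
Solid-volume conservation: h(1−φ) = h₀(1−φ₀) ⇒ h = h₀·(1−φ₀)/(1−φ)
h = 0.07 × (1 − 0.39)/(1 − 0.2464) = 0.07 × 0.8095 = 0.0567 km

0.057 km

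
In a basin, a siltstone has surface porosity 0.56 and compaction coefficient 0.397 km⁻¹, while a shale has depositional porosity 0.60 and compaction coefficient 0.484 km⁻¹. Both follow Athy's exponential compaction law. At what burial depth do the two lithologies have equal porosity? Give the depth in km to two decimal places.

0.79 km

Set φ₀ₐ e^(−kₐZ) = φ₀ᵦ e^(−kᵦZ) ⇒ ln(φ₀ₐ/φ₀ᵦ) = (kₐ − kᵦ)·Z
Z = ln(0.56/0.6) / (0.397 − 0.484) = -0.0690 / -0.087 = 0.793 km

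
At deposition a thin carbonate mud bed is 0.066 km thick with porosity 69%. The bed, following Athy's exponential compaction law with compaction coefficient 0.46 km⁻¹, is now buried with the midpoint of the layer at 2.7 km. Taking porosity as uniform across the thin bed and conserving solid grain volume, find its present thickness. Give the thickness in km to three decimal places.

0.026 km

Porosity at 2.7 km: n = 0.69·exp(−0.46×2.7) = 0.1993
Solid-volume conservation: h(1−n) = h₀(1−n₀) ⇒ h = h₀·(1−n₀)/(1−n)
h = 0.066 × (1 − 0.69)/(1 − 0.1993) = 0.066 × 0.3871 = 0.0256 km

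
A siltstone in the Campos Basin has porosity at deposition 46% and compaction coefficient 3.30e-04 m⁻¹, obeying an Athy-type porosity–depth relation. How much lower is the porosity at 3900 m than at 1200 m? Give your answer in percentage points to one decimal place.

Working in km (1 km = 1000 m; k in km⁻¹ = k in m⁻¹ × 1000):
φ(1.2) = 0.46·e^(−0.33×1.2) = 0.3096
φ(3.9) = 0.46·e^(−0.33×3.9) = 0.1270
Δφ = 0.3096 − 0.1270 = 0.1826

18.3 percentage points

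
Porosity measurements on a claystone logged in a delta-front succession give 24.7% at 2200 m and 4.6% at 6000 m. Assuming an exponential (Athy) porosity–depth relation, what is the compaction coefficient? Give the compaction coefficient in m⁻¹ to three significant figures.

Working in km (1 km = 1000 m; β in km⁻¹ = β in m⁻¹ × 1000):
Athy: n(d) = n₀ e^(−βd) ⇒ n₁/n₂ = e^{β(d₂−d₁)} ⇒ β = ln(n₁/n₂)/(d₂−d₁)
β = ln(0.247/0.046) / (6 − 2.2) = ln(5.37) / 3.8 = 1.6807 / 3.8 = 0.4423 km⁻¹

0.000442 m⁻¹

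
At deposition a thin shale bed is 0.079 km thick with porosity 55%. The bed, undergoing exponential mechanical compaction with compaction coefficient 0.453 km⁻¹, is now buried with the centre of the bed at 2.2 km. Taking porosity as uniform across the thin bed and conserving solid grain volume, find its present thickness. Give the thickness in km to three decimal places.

0.045 km

Porosity at 2.2 km: n = 0.55·exp(−0.453×2.2) = 0.2030
Solid-volume conservation: h(1−n) = h₀(1−n₀) ⇒ h = h₀·(1−n₀)/(1−n)
h = 0.079 × (1 − 0.55)/(1 − 0.2030) = 0.079 × 0.5646 = 0.0446 km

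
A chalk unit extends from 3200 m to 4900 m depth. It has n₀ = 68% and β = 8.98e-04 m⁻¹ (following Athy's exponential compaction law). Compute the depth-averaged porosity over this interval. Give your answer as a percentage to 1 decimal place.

Working in km (1 km = 1000 m; β in km⁻¹ = β in m⁻¹ × 1000):
⟨n⟩ = (1/(d₂−d₁)) ∫ n₀ e^(−βd) dd = n₀·(e^(−β·d₁) − e^(−β·d₂)) / (β·(d₂−d₁))
e^(−0.898×3.2) = 0.0565; e^(−0.898×4.9) = 0.0123
⟨n⟩ = 0.68 × (0.0565 − 0.0123) / (0.898 × 1.7) = 0.68 × 0.0290 = 0.0197

2.0%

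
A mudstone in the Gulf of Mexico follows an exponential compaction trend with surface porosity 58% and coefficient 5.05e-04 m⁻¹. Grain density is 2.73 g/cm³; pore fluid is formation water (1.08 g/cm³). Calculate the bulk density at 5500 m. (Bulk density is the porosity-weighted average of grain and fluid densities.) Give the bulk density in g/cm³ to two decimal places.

Working in km (1 km = 1000 m; c in km⁻¹ = c in m⁻¹ × 1000):
Porosity at depth: n = 0.58·exp(−0.505×5.5) = 0.58×0.0622 = 0.0361
Bulk density: ρ_b = (1−n)ρ_g + n·ρ_f = 0.9639×2.73 + 0.0361×1.08
       = 2.632 + 0.039 = 2.670 g/cm³

2.67 g/cm³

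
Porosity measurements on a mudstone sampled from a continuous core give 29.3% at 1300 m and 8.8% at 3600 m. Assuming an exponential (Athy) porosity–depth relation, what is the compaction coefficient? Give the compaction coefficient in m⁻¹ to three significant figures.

Working in km (1 km = 1000 m; k in km⁻¹ = k in m⁻¹ × 1000):
Athy: phi(Z) = phi₀ e^(−kZ) ⇒ phi₁/phi₂ = e^{k(Z₂−Z₁)} ⇒ k = ln(phi₁/phi₂)/(Z₂−Z₁)
k = ln(0.293/0.088) / (3.6 − 1.3) = ln(3.33) / 2.3 = 1.2028 / 2.3 = 0.523 km⁻¹

0.000523 m⁻¹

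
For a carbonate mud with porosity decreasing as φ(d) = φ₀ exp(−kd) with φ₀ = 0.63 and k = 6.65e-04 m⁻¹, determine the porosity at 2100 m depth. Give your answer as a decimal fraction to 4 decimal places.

0.1559

Working in km (1 km = 1000 m; k in km⁻¹ = k in m⁻¹ × 1000):
φ = φ₀·exp(−k·d) = 0.63 × exp(−0.665 × 2.1) = 0.63 × exp(−1.397)
  = 0.63 × 0.2475 = 0.1559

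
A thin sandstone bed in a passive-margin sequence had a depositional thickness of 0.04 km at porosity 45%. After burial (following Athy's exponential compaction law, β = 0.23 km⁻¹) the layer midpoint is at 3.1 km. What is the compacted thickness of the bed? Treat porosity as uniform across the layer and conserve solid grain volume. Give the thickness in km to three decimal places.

0.028 km

Porosity at 3.1 km: φ = 0.45·exp(−0.23×3.1) = 0.2206
Solid-volume conservation: h(1−φ) = h₀(1−φ₀) ⇒ h = h₀·(1−φ₀)/(1−φ)
h = 0.04 × (1 − 0.45)/(1 − 0.2206) = 0.04 × 0.7057 = 0.0282 km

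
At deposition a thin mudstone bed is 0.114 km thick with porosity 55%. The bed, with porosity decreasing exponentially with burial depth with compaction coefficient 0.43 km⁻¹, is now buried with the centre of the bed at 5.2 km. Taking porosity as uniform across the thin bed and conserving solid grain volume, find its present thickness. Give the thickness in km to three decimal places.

0.055 km

Porosity at 5.2 km: phi = 0.55·exp(−0.43×5.2) = 0.0588
Solid-volume conservation: h(1−phi) = h₀(1−phi₀) ⇒ h = h₀·(1−phi₀)/(1−phi)
h = 0.114 × (1 − 0.55)/(1 − 0.0588) = 0.114 × 0.4781 = 0.0545 km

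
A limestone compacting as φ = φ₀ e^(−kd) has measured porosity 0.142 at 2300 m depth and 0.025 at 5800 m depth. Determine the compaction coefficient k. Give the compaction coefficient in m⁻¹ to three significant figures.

0.000496 m⁻¹

Working in km (1 km = 1000 m; k in km⁻¹ = k in m⁻¹ × 1000):
Athy: φ(d) = φ₀ e^(−kd) ⇒ φ₁/φ₂ = e^{k(d₂−d₁)} ⇒ k = ln(φ₁/φ₂)/(d₂−d₁)
k = ln(0.142/0.025) / (5.8 − 2.3) = ln(5.68) / 3.5 = 1.7370 / 3.5 = 0.4963 km⁻¹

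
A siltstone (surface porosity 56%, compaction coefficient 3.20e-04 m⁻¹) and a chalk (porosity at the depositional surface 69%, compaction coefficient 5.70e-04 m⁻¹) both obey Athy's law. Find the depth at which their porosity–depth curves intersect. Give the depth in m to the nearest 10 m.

840 m

Working in km (1 km = 1000 m; c in km⁻¹ = c in m⁻¹ × 1000):
Set n₀ₐ e^(−cₐZ) = n₀ᵦ e^(−cᵦZ) ⇒ ln(n₀ₐ/n₀ᵦ) = (cₐ − cᵦ)·Z
Z = ln(0.56/0.69) / (0.32 − 0.57) = -0.2088 / -0.25 = 0.835 km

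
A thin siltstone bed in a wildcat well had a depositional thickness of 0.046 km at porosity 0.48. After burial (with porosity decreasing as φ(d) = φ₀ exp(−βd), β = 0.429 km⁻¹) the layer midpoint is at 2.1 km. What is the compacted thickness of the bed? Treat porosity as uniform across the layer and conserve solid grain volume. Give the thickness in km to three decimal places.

0.030 km

Porosity at 2.1 km: φ = 0.48·exp(−0.429×2.1) = 0.1950
Solid-volume conservation: h(1−φ) = h₀(1−φ₀) ⇒ h = h₀·(1−φ₀)/(1−φ)
h = 0.046 × (1 − 0.48)/(1 − 0.1950) = 0.046 × 0.6459 = 0.0297 km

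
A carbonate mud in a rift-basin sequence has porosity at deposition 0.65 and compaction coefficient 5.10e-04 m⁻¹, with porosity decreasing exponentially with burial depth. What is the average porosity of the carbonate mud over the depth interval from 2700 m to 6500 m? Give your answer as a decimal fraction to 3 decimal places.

Working in km (1 km = 1000 m; c in km⁻¹ = c in m⁻¹ × 1000):
⟨n⟩ = (1/(d₂−d₁)) ∫ n₀ e^(−cd) dd = n₀·(e^(−c·d₁) − e^(−c·d₂)) / (c·(d₂−d₁))
e^(−0.51×2.7) = 0.2523; e^(−0.51×6.5) = 0.0363
⟨n⟩ = 0.65 × (0.2523 − 0.0363) / (0.51 × 3.8) = 0.65 × 0.1115 = 0.0724

0.072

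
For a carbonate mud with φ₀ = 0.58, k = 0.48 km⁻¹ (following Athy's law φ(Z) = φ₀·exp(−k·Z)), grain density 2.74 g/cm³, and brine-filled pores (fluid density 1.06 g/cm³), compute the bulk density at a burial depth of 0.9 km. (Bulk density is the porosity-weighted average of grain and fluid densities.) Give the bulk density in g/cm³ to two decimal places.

2.11 g/cm³

Porosity at depth: φ = 0.58·exp(−0.48×0.9) = 0.58×0.6492 = 0.3765
Bulk density: ρ_b = (1−φ)ρ_g + φ·ρ_f = 0.6235×2.74 + 0.3765×1.06
       = 1.708 + 0.399 = 2.107 g/cm³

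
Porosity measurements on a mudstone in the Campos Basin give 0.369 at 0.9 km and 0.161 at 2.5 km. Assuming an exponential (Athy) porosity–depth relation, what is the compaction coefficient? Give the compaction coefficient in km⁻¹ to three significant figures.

Athy: n(Z) = n₀ e^(−βZ) ⇒ n₁/n₂ = e^{β(Z₂−Z₁)} ⇒ β = ln(n₁/n₂)/(Z₂−Z₁)
β = ln(0.369/0.161) / (2.5 − 0.9) = ln(2.292) / 1.6 = 0.8294 / 1.6 = 0.5184 km⁻¹

0.518 km⁻¹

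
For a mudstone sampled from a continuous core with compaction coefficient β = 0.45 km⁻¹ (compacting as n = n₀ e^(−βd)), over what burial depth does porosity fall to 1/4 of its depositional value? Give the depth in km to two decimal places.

3.08 km

n/n₀ = 1/4 ⇒ exp(−β·d) = 1/4 ⇒ d = ln(4) / β
d = 1.3863 / 0.45 = 3.081 km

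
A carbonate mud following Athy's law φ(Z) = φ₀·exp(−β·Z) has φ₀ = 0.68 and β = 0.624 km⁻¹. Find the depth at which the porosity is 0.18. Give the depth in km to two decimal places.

Invert Athy's law: Z = ln(φ₀/φ) / β
Z = ln(0.68/0.18) / 0.624 = ln(3.778) / 0.624 = 1.3291 / 0.624 = 2.130 km

2.13 km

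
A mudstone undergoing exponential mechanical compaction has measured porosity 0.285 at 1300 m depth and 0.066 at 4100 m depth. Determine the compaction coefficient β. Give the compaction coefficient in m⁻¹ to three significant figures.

Working in km (1 km = 1000 m; β in km⁻¹ = β in m⁻¹ × 1000):
Athy: phi(d) = phi₀ e^(−βd) ⇒ phi₁/phi₂ = e^{β(d₂−d₁)} ⇒ β = ln(phi₁/phi₂)/(d₂−d₁)
β = ln(0.285/0.066) / (4.1 − 1.3) = ln(4.318) / 2.8 = 1.4628 / 2.8 = 0.5224 km⁻¹

0.000522 m⁻¹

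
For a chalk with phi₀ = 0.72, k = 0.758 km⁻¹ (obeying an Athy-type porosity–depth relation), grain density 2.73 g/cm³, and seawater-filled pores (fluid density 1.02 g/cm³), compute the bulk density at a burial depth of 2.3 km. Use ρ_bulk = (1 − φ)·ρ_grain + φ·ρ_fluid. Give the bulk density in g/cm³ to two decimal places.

Porosity at depth: phi = 0.72·exp(−0.758×2.3) = 0.72×0.1749 = 0.1259
Bulk density: ρ_b = (1−phi)ρ_g + phi·ρ_f = 0.8741×2.73 + 0.1259×1.02
       = 2.386 + 0.128 = 2.515 g/cm³

2.51 g/cm³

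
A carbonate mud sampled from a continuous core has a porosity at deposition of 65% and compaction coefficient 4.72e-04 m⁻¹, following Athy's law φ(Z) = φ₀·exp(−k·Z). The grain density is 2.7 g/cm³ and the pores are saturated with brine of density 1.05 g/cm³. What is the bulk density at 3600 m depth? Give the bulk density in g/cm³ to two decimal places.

Working in km (1 km = 1000 m; k in km⁻¹ = k in m⁻¹ × 1000):
Porosity at depth: φ = 0.65·exp(−0.472×3.6) = 0.65×0.1828 = 0.1188
Bulk density: ρ_b = (1−φ)ρ_g + φ·ρ_f = 0.8812×2.7 + 0.1188×1.05
       = 2.379 + 0.125 = 2.504 g/cm³

2.50 g/cm³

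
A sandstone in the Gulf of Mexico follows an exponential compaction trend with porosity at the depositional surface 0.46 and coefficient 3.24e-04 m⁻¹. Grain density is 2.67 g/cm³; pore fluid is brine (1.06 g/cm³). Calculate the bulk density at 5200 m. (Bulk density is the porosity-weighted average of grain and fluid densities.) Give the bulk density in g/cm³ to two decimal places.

2.53 g/cm³

Working in km (1 km = 1000 m; β in km⁻¹ = β in m⁻¹ × 1000):
Porosity at depth: phi = 0.46·exp(−0.324×5.2) = 0.46×0.1855 = 0.0853
Bulk density: ρ_b = (1−phi)ρ_g + phi·ρ_f = 0.9147×2.67 + 0.0853×1.06
       = 2.442 + 0.090 = 2.533 g/cm³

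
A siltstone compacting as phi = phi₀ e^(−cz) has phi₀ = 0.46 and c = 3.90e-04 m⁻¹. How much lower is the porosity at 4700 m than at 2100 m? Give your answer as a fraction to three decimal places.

Working in km (1 km = 1000 m; c in km⁻¹ = c in m⁻¹ × 1000):
phi(2.1) = 0.46·e^(−0.39×2.1) = 0.2028
phi(4.7) = 0.46·e^(−0.39×4.7) = 0.0736
Δphi = 0.2028 − 0.0736 = 0.1292

0.129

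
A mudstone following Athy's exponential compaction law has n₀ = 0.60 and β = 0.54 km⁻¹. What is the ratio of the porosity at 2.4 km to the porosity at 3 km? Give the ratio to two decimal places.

1.38

n(d₁)/n(d₂) = e^(−β·d₁)/e^(−β·d₂) = e^{β(d₂−d₁)}
= exp(0.54 × 0.6) = exp(0.324) = 1.3826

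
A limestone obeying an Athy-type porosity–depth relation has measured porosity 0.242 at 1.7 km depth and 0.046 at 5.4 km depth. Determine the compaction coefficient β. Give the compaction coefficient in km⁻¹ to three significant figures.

Athy: n(d) = n₀ e^(−βd) ⇒ n₁/n₂ = e^{β(d₂−d₁)} ⇒ β = ln(n₁/n₂)/(d₂−d₁)
β = ln(0.242/0.046) / (5.4 − 1.7) = ln(5.261) / 3.7 = 1.6603 / 3.7 = 0.4487 km⁻¹

0.449 km⁻¹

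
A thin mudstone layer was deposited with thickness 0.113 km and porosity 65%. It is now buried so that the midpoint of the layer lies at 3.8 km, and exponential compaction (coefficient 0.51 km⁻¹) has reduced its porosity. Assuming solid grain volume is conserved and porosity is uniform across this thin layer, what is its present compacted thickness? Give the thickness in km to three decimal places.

0.044 km

Porosity at 3.8 km: phi = 0.65·exp(−0.51×3.8) = 0.0936
Solid-volume conservation: h(1−phi) = h₀(1−phi₀) ⇒ h = h₀·(1−phi₀)/(1−phi)
h = 0.113 × (1 − 0.65)/(1 − 0.0936) = 0.113 × 0.3861 = 0.0436 km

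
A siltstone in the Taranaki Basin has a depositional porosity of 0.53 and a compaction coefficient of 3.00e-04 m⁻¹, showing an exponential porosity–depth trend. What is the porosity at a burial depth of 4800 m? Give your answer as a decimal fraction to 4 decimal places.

0.1256

Working in km (1 km = 1000 m; β in km⁻¹ = β in m⁻¹ × 1000):
φ = φ₀·exp(−β·Z) = 0.53 × exp(−0.3 × 4.8) = 0.53 × exp(−1.44)
  = 0.53 × 0.2369 = 0.1256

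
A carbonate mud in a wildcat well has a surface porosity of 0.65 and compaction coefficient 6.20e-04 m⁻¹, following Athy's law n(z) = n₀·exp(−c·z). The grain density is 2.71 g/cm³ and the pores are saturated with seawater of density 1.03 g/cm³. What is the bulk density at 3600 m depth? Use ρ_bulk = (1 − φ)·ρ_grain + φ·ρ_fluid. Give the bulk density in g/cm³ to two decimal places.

2.59 g/cm³

Working in km (1 km = 1000 m; c in km⁻¹ = c in m⁻¹ × 1000):
Porosity at depth: n = 0.65·exp(−0.62×3.6) = 0.65×0.1073 = 0.0698
Bulk density: ρ_b = (1−n)ρ_g + n·ρ_f = 0.9302×2.71 + 0.0698×1.03
       = 2.521 + 0.072 = 2.593 g/cm³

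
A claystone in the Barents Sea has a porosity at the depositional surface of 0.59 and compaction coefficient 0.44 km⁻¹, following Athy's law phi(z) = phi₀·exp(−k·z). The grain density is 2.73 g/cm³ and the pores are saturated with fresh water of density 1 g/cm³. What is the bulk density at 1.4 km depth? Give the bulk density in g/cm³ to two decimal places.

2.18 g/cm³

Porosity at depth: phi = 0.59·exp(−0.44×1.4) = 0.59×0.5401 = 0.3187
Bulk density: ρ_b = (1−phi)ρ_g + phi·ρ_f = 0.6813×2.73 + 0.3187×1
       = 1.860 + 0.319 = 2.179 g/cm³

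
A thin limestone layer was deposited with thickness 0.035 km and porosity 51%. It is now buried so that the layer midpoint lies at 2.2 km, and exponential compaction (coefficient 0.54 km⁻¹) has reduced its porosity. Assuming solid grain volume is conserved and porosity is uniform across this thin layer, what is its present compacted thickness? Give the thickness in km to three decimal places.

0.020 km

Porosity at 2.2 km: n = 0.51·exp(−0.54×2.2) = 0.1555
Solid-volume conservation: h(1−n) = h₀(1−n₀) ⇒ h = h₀·(1−n₀)/(1−n)
h = 0.035 × (1 − 0.51)/(1 − 0.1555) = 0.035 × 0.5802 = 0.0203 km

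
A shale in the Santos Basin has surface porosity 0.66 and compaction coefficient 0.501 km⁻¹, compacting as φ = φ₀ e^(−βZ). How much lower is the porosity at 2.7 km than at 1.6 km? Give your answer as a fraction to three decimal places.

φ(1.6) = 0.66·e^(−0.501×1.6) = 0.2961
φ(2.7) = 0.66·e^(−0.501×2.7) = 0.1706
Δφ = 0.2961 − 0.1706 = 0.1254

0.125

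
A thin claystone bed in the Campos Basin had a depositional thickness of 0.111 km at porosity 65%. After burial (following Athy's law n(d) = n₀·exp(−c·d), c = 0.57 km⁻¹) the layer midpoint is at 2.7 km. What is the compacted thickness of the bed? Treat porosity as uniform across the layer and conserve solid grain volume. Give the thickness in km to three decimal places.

Porosity at 2.7 km: n = 0.65·exp(−0.57×2.7) = 0.1395
Solid-volume conservation: h(1−n) = h₀(1−n₀) ⇒ h = h₀·(1−n₀)/(1−n)
h = 0.111 × (1 − 0.65)/(1 − 0.1395) = 0.111 × 0.4067 = 0.0451 km

0.045 km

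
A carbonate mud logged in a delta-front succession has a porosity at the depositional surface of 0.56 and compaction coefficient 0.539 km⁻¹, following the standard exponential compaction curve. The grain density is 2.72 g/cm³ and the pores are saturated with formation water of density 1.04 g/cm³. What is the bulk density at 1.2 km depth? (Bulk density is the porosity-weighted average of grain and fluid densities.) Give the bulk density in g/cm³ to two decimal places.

Porosity at depth: n = 0.56·exp(−0.539×1.2) = 0.56×0.5237 = 0.2933
Bulk density: ρ_b = (1−n)ρ_g + n·ρ_f = 0.7067×2.72 + 0.2933×1.04
       = 1.922 + 0.305 = 2.227 g/cm³

2.23 g/cm³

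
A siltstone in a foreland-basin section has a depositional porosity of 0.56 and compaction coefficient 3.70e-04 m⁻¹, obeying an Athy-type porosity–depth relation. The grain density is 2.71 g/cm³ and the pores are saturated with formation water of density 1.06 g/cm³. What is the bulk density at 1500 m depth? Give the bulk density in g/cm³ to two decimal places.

Working in km (1 km = 1000 m; β in km⁻¹ = β in m⁻¹ × 1000):
Porosity at depth: φ = 0.56·exp(−0.37×1.5) = 0.56×0.5741 = 0.3215
Bulk density: ρ_b = (1−φ)ρ_g + φ·ρ_f = 0.6785×2.71 + 0.3215×1.06
       = 1.839 + 0.341 = 2.180 g/cm³

2.18 g/cm³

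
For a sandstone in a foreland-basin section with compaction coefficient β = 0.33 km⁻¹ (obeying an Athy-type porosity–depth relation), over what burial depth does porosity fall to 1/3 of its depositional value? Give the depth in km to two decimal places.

n/n₀ = 1/3 ⇒ exp(−β·z) = 1/3 ⇒ z = ln(3) / β
z = 1.0986 / 0.33 = 3.329 km

3.33 km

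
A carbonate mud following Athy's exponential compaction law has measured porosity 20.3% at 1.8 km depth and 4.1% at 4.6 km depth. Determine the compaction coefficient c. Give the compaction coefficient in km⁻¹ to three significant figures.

0.571 km⁻¹

Athy: φ(z) = φ₀ e^(−cz) ⇒ φ₁/φ₂ = e^{c(z₂−z₁)} ⇒ c = ln(φ₁/φ₂)/(z₂−z₁)
c = ln(0.203/0.041) / (4.6 − 1.8) = ln(4.951) / 2.8 = 1.5996 / 2.8 = 0.5713 km⁻¹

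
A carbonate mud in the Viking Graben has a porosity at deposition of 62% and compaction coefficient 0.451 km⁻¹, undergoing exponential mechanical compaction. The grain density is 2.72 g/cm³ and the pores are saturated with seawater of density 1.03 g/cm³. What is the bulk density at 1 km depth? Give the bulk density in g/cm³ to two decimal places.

Porosity at depth: φ = 0.62·exp(−0.451×1) = 0.62×0.6370 = 0.3949
Bulk density: ρ_b = (1−φ)ρ_g + φ·ρ_f = 0.6051×2.72 + 0.3949×1.03
       = 1.646 + 0.407 = 2.053 g/cm³

2.05 g/cm³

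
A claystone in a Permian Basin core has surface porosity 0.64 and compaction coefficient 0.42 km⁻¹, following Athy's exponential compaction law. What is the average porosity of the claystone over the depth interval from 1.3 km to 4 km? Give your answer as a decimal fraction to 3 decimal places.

0.222

⟨n⟩ = (1/(d₂−d₁)) ∫ n₀ e^(−cd) dd = n₀·(e^(−c·d₁) − e^(−c·d₂)) / (c·(d₂−d₁))
e^(−0.42×1.3) = 0.5793; e^(−0.42×4) = 0.1864
⟨n⟩ = 0.64 × (0.5793 − 0.1864) / (0.42 × 2.7) = 0.64 × 0.3465 = 0.2217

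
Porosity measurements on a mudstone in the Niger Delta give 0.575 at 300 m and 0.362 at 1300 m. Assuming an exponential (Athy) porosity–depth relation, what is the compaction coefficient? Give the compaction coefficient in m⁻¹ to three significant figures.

Working in km (1 km = 1000 m; c in km⁻¹ = c in m⁻¹ × 1000):
Athy: φ(d) = φ₀ e^(−cd) ⇒ φ₁/φ₂ = e^{c(d₂−d₁)} ⇒ c = ln(φ₁/φ₂)/(d₂−d₁)
c = ln(0.575/0.362) / (1.3 − 0.3) = ln(1.588) / 1 = 0.4627 / 1 = 0.4627 km⁻¹

0.000463 m⁻¹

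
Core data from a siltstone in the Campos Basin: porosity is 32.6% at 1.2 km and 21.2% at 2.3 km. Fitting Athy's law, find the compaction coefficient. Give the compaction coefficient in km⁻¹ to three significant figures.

0.391 km⁻¹

Athy: phi(d) = phi₀ e^(−kd) ⇒ phi₁/phi₂ = e^{k(d₂−d₁)} ⇒ k = ln(phi₁/phi₂)/(d₂−d₁)
k = ln(0.326/0.212) / (2.3 − 1.2) = ln(1.538) / 1.1 = 0.4303 / 1.1 = 0.3912 km⁻¹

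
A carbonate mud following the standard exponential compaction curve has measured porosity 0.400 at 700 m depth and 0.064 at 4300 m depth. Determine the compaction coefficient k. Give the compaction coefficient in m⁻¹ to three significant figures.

Working in km (1 km = 1000 m; k in km⁻¹ = k in m⁻¹ × 1000):
Athy: n(Z) = n₀ e^(−kZ) ⇒ n₁/n₂ = e^{k(Z₂−Z₁)} ⇒ k = ln(n₁/n₂)/(Z₂−Z₁)
k = ln(0.4/0.064) / (4.3 − 0.7) = ln(6.25) / 3.6 = 1.8326 / 3.6 = 0.5091 km⁻¹

0.000509 m⁻¹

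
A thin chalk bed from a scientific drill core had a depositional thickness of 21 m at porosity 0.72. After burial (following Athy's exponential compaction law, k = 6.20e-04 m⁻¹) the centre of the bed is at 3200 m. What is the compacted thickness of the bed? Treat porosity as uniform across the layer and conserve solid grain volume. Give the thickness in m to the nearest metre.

Working in km (1 km = 1000 m; k in km⁻¹ = k in m⁻¹ × 1000):
Porosity at 3.2 km: phi = 0.72·exp(−0.62×3.2) = 0.0990
Solid-volume conservation: h(1−phi) = h₀(1−phi₀) ⇒ h = h₀·(1−phi₀)/(1−phi)
h = 0.021 × (1 − 0.72)/(1 − 0.0990) = 0.021 × 0.3108 = 0.0065 km

7 m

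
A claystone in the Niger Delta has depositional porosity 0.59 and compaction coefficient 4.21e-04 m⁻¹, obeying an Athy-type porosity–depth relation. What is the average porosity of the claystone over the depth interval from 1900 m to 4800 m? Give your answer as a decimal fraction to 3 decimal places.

Working in km (1 km = 1000 m; c in km⁻¹ = c in m⁻¹ × 1000):
⟨φ⟩ = (1/(d₂−d₁)) ∫ φ₀ e^(−cd) dd = φ₀·(e^(−c·d₁) − e^(−c·d₂)) / (c·(d₂−d₁))
e^(−0.421×1.9) = 0.4494; e^(−0.421×4.8) = 0.1325
⟨φ⟩ = 0.59 × (0.4494 − 0.1325) / (0.421 × 2.9) = 0.59 × 0.2595 = 0.1531

0.153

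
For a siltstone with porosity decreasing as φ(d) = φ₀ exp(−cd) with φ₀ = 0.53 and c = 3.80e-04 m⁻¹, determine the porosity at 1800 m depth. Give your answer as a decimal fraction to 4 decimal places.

0.2674

Working in km (1 km = 1000 m; c in km⁻¹ = c in m⁻¹ × 1000):
φ = φ₀·exp(−c·d) = 0.53 × exp(−0.38 × 1.8) = 0.53 × exp(−0.684)
  = 0.53 × 0.5046 = 0.2674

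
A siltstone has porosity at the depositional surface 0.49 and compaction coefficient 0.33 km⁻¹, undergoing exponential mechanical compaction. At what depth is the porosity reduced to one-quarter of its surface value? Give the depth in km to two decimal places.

4.20 km

φ/φ₀ = 1/4 ⇒ exp(−β·d) = 1/4 ⇒ d = ln(4) / β
d = 1.3863 / 0.33 = 4.201 km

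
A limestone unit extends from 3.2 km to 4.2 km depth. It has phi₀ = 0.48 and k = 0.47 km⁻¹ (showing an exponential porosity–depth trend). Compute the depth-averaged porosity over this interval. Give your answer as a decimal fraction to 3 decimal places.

0.085

⟨phi⟩ = (1/(Z₂−Z₁)) ∫ phi₀ e^(−kZ) dZ = phi₀·(e^(−k·Z₁) − e^(−k·Z₂)) / (k·(Z₂−Z₁))
e^(−0.47×3.2) = 0.2222; e^(−0.47×4.2) = 0.1389
⟨phi⟩ = 0.48 × (0.2222 − 0.1389) / (0.47 × 1) = 0.48 × 0.1773 = 0.0851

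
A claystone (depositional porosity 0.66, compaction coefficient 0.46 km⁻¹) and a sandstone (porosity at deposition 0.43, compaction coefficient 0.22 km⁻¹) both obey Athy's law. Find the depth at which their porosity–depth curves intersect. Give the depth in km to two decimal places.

1.79 km

Set phi₀ₐ e^(−βₐd) = phi₀ᵦ e^(−βᵦd) ⇒ ln(phi₀ₐ/phi₀ᵦ) = (βₐ − βᵦ)·d
d = ln(0.66/0.43) / (0.46 − 0.22) = 0.4285 / 0.24 = 1.785 km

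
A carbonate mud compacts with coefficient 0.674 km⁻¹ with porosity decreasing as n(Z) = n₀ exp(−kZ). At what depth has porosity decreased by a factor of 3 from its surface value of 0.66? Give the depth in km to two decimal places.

1.63 km

n/n₀ = 1/3 ⇒ exp(−k·Z) = 1/3 ⇒ Z = ln(3) / k
Z = 1.0986 / 0.674 = 1.630 km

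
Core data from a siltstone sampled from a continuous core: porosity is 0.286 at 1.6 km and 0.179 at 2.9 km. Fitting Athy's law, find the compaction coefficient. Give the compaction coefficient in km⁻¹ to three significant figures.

0.360 km⁻¹

Athy: n(Z) = n₀ e^(−cZ) ⇒ n₁/n₂ = e^{c(Z₂−Z₁)} ⇒ c = ln(n₁/n₂)/(Z₂−Z₁)
c = ln(0.286/0.179) / (2.9 − 1.6) = ln(1.598) / 1.3 = 0.4686 / 1.3 = 0.3605 km⁻¹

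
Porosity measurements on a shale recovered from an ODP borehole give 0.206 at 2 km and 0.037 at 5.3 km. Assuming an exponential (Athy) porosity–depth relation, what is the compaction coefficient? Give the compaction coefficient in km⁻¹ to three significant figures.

Athy: n(d) = n₀ e^(−cd) ⇒ n₁/n₂ = e^{c(d₂−d₁)} ⇒ c = ln(n₁/n₂)/(d₂−d₁)
c = ln(0.206/0.037) / (5.3 − 2) = ln(5.568) / 3.3 = 1.7170 / 3.3 = 0.5203 km⁻¹

0.520 km⁻¹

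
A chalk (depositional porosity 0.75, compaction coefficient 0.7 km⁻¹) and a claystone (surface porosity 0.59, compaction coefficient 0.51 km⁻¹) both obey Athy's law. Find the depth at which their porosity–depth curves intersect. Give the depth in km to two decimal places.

1.26 km

Set n₀ₐ e^(−βₐz) = n₀ᵦ e^(−βᵦz) ⇒ ln(n₀ₐ/n₀ᵦ) = (βₐ − βᵦ)·z
z = ln(0.75/0.59) / (0.7 − 0.51) = 0.2400 / 0.19 = 1.263 km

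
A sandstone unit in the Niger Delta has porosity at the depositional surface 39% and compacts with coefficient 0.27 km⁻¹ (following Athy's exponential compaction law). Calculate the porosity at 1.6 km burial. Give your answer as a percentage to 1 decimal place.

25.3%

phi = phi₀·exp(−β·d) = 0.39 × exp(−0.27 × 1.6) = 0.39 × exp(−0.432)
  = 0.39 × 0.6492 = 0.2532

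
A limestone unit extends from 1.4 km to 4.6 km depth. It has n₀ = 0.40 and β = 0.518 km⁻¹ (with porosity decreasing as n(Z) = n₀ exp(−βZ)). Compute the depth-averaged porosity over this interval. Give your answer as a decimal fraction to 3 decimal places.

⟨n⟩ = (1/(Z₂−Z₁)) ∫ n₀ e^(−βZ) dZ = n₀·(e^(−β·Z₁) − e^(−β·Z₂)) / (β·(Z₂−Z₁))
e^(−0.518×1.4) = 0.4842; e^(−0.518×4.6) = 0.0923
⟨n⟩ = 0.4 × (0.4842 − 0.0923) / (0.518 × 3.2) = 0.4 × 0.2364 = 0.0946

0.095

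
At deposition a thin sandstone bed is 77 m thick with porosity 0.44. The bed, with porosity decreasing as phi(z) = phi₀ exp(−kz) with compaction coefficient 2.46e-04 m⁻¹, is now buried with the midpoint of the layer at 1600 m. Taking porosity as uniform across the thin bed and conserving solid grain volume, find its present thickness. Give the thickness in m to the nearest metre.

61 m

Working in km (1 km = 1000 m; k in km⁻¹ = k in m⁻¹ × 1000):
Porosity at 1.6 km: phi = 0.44·exp(−0.246×1.6) = 0.2968
Solid-volume conservation: h(1−phi) = h₀(1−phi₀) ⇒ h = h₀·(1−phi₀)/(1−phi)
h = 0.077 × (1 − 0.44)/(1 − 0.2968) = 0.077 × 0.7964 = 0.0613 km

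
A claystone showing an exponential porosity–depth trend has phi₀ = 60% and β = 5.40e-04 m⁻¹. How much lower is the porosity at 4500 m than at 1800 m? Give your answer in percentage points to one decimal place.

Working in km (1 km = 1000 m; β in km⁻¹ = β in m⁻¹ × 1000):
phi(1.8) = 0.6·e^(−0.54×1.8) = 0.2270
phi(4.5) = 0.6·e^(−0.54×4.5) = 0.0528
Δphi = 0.2270 − 0.0528 = 0.1742

17.4 percentage points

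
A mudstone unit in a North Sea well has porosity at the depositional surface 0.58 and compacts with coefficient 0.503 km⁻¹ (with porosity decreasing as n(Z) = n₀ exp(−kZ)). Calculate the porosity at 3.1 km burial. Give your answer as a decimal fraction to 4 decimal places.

0.1220

n = n₀·exp(−k·Z) = 0.58 × exp(−0.503 × 3.1) = 0.58 × exp(−1.559)
  = 0.58 × 0.2103 = 0.1220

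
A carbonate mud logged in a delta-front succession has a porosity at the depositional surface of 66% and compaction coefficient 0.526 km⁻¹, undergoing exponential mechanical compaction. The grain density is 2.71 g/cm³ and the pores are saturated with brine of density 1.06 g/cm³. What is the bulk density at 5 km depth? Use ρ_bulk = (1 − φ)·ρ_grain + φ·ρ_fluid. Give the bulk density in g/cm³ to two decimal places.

Porosity at depth: φ = 0.66·exp(−0.526×5) = 0.66×0.0721 = 0.0476
Bulk density: ρ_b = (1−φ)ρ_g + φ·ρ_f = 0.9524×2.71 + 0.0476×1.06
       = 2.581 + 0.050 = 2.632 g/cm³

2.63 g/cm³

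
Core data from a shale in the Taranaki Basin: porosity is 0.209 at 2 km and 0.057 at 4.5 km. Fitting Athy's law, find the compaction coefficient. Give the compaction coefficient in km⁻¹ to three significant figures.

Athy: φ(z) = φ₀ e^(−cz) ⇒ φ₁/φ₂ = e^{c(z₂−z₁)} ⇒ c = ln(φ₁/φ₂)/(z₂−z₁)
c = ln(0.209/0.057) / (4.5 − 2) = ln(3.667) / 2.5 = 1.2993 / 2.5 = 0.5197 km⁻¹

0.520 km⁻¹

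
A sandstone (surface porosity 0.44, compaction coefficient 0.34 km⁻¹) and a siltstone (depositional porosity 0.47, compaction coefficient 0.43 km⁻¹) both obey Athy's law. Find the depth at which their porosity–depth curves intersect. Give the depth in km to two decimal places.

Set phi₀ₐ e^(−cₐd) = phi₀ᵦ e^(−cᵦd) ⇒ ln(phi₀ₐ/phi₀ᵦ) = (cₐ − cᵦ)·d
d = ln(0.44/0.47) / (0.34 − 0.43) = -0.0660 / -0.09 = 0.733 km

0.73 km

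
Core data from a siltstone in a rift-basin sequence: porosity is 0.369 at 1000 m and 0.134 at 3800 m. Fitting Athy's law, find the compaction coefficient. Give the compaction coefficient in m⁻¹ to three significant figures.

Working in km (1 km = 1000 m; k in km⁻¹ = k in m⁻¹ × 1000):
Athy: φ(Z) = φ₀ e^(−kZ) ⇒ φ₁/φ₂ = e^{k(Z₂−Z₁)} ⇒ k = ln(φ₁/φ₂)/(Z₂−Z₁)
k = ln(0.369/0.134) / (3.8 − 1) = ln(2.754) / 2.8 = 1.0130 / 2.8 = 0.3618 km⁻¹

0.000362 m⁻¹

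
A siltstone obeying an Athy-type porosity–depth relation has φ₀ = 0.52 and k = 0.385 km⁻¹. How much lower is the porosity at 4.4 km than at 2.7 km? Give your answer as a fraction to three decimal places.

φ(2.7) = 0.52·e^(−0.385×2.7) = 0.1839
φ(4.4) = 0.52·e^(−0.385×4.4) = 0.0956
Δφ = 0.1839 − 0.0956 = 0.0883

0.088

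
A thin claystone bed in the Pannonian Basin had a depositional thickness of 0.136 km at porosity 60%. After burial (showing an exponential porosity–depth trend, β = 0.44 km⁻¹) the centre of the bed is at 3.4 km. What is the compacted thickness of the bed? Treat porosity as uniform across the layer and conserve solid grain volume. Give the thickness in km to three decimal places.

Porosity at 3.4 km: n = 0.6·exp(−0.44×3.4) = 0.1344
Solid-volume conservation: h(1−n) = h₀(1−n₀) ⇒ h = h₀·(1−n₀)/(1−n)
h = 0.136 × (1 − 0.6)/(1 − 0.1344) = 0.136 × 0.4621 = 0.0628 km

0.063 km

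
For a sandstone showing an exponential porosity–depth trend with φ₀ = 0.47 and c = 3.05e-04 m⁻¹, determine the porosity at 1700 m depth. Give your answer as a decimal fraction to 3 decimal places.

0.280

Working in km (1 km = 1000 m; c in km⁻¹ = c in m⁻¹ × 1000):
φ = φ₀·exp(−c·Z) = 0.47 × exp(−0.305 × 1.7) = 0.47 × exp(−0.5185)
  = 0.47 × 0.5954 = 0.2798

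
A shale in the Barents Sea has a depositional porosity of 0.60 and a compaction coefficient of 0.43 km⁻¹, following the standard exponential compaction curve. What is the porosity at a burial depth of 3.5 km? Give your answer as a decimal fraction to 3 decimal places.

0.133

phi = phi₀·exp(−β·d) = 0.6 × exp(−0.43 × 3.5) = 0.6 × exp(−1.505)
  = 0.6 × 0.2220 = 0.1332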